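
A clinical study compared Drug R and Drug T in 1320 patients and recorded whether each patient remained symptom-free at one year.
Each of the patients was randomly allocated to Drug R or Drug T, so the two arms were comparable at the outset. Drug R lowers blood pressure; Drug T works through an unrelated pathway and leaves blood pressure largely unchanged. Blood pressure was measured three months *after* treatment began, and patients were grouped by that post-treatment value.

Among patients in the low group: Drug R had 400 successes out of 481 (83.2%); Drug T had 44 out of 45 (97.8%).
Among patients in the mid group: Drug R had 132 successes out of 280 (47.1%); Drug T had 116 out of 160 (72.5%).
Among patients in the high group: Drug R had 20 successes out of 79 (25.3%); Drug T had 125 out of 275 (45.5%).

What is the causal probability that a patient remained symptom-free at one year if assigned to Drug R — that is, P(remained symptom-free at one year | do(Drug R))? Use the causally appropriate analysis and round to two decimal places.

Blood pressure here is a post-treatment variable shaped by the drug; conditioning on it would introduce bias rather than remove it. The overall comparison is the causal one.
So P(outcome | do(Drug R)) is just the pooled rate for Drug R: 552/840 = 0.657.

0.66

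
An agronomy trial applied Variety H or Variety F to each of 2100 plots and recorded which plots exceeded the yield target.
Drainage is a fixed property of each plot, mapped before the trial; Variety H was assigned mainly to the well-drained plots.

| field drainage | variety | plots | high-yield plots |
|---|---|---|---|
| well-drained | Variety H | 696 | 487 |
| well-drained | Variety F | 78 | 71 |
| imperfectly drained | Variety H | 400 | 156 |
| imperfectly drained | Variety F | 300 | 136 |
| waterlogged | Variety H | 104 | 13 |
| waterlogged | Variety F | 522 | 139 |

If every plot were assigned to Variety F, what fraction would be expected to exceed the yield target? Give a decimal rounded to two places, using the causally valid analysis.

0.57

The field drainage-specific comparison favours Variety F throughout, but the pooled figures favour Variety H. The question is whether to condition on field drainage.
Here field drainage is a common cause — it drives both which variety a case falls under and the outcome. The crude comparison mixes populations; the stratum-specific rates are the causally relevant ones.
Standardising Variety F to the population field drainage mix: 0.369·71/78 + 0.333·136/300 + 0.298·139/522 = 0.566.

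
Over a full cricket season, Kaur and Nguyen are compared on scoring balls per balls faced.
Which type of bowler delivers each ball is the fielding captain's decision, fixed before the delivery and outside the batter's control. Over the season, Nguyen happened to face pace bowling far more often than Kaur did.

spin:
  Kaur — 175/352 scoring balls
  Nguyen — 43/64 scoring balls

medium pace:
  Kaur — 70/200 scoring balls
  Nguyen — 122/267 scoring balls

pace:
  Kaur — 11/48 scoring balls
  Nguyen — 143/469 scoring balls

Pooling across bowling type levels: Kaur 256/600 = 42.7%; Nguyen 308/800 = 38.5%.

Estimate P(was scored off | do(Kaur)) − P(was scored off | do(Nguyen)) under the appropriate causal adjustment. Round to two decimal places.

The stratified and pooled comparisons disagree (Nguyen wins within each bowling type; Kaur wins overall), so the answer turns on the causal role of bowling type.
Since bowling type is a pre-existing factor (not a product of the player) and it affects the outcome on its own, it is a confounder. The stratified rates, not the pooled rate, identify the causal effect.
Adjusting over the population distribution of bowling type: 0.297·(0.497−0.672) + 0.334·(0.350−0.457) + 0.369·(0.229−0.305) = -0.116.

-0.12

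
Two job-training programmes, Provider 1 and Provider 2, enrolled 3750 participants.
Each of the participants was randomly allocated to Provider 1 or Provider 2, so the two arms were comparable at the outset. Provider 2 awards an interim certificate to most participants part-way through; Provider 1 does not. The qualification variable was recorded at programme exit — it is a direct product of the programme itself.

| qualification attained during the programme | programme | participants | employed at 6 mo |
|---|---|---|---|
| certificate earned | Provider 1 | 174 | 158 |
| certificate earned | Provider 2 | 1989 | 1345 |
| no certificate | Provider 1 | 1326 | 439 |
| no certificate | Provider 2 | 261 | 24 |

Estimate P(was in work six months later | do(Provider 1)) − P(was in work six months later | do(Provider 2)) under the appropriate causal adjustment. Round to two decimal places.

-0.21

The qualification attained during the programme-specific comparison favours Provider 1 throughout, but the pooled figures favour Provider 2. The question is whether to condition on qualification attained during the programme.
Qualification attained during the programme is downstream of the programme. One should not condition on a consequence of treatment, so the overall rates are the right comparison.
The causal difference is the pooled difference: 0.398 − 0.608 = -0.210.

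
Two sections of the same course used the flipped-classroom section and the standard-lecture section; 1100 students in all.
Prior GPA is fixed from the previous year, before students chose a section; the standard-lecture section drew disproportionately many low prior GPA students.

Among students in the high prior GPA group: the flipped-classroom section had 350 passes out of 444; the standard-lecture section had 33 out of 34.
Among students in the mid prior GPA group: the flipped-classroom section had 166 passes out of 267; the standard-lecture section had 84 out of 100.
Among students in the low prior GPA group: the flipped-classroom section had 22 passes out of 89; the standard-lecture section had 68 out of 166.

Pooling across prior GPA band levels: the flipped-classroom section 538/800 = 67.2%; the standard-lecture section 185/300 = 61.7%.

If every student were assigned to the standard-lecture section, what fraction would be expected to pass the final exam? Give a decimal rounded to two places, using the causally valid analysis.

0.80

Nothing the teaching method does changes prior GPA band; the imbalance is an allocation artefact. With prior GPA band also predicting the outcome, the pooled figure is confounded, and the within-stratum comparison is the causal one.
Standardising the standard-lecture section to the population prior GPA band mix: 0.435·33/34 + 0.334·84/100 + 0.232·68/166 = 0.797.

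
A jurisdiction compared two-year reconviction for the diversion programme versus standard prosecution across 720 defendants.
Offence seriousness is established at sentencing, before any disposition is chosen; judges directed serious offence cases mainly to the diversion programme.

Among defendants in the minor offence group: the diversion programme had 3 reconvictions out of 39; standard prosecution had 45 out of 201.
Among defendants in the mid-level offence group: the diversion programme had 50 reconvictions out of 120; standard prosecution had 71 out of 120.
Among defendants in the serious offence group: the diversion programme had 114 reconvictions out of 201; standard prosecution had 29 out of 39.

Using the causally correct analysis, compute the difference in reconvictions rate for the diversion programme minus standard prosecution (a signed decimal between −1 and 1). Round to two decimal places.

-0.17

Offence seriousness is set before the disposition has any effect — it is not caused by the disposition — and it independently drives the outcome. That makes it a confounder, so the causal comparison is within offence seriousness levels.
Adjusting over the population distribution of offence seriousness: 0.333·(0.077−0.224) + 0.333·(0.417−0.592) + 0.333·(0.567−0.744) = -0.166.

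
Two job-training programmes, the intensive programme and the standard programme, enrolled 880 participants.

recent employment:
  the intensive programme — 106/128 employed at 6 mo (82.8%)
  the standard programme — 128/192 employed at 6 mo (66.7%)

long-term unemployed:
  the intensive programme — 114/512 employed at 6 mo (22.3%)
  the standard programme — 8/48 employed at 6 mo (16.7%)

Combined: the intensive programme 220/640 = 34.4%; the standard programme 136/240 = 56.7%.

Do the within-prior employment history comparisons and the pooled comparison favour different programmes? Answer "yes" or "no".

Within each prior employment history level (recent employment 82.8% vs 66.7%; long-term unemployed 22.3% vs 16.7%), the intensive programme has the higher rate every time. Pooled: 34.4% vs 56.7% — the standard programme has the higher rate overall. The two comparisons disagree.

yes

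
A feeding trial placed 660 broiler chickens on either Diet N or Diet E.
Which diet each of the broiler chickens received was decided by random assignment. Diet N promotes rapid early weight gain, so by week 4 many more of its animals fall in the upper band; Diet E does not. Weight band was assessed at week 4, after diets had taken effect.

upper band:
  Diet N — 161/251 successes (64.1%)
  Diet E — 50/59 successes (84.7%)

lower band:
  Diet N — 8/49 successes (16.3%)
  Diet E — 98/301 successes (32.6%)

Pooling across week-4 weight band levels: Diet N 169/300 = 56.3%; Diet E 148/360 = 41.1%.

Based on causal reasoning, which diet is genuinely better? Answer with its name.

Diet N

Week-4 weight band is recorded after the diet and is itself shifted by it — it sits on the causal path from diet to outcome. Conditioning on a mediator would strip out part of the effect we want; the pooled comparison gives the total causal effect.
Pooled: Diet N 56.3% vs Diet E 41.1%; Diet N is higher overall.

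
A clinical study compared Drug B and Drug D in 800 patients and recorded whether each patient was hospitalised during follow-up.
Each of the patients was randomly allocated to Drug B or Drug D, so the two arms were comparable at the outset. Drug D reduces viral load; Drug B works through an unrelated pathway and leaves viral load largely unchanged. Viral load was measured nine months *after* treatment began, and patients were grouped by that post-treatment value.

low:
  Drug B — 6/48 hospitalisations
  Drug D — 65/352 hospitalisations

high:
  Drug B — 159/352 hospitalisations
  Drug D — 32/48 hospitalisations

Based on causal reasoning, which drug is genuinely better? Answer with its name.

Drug D

The stratified and pooled comparisons disagree (Drug B wins within each viral load; Drug D wins overall), so the answer turns on the causal role of viral load.
Viral load here is a post-treatment variable shaped by the drug; conditioning on it would introduce bias rather than remove it. The overall comparison is the causal one.
Pooled: Drug B 41.2% vs Drug D 24.2%; Drug D is lower overall.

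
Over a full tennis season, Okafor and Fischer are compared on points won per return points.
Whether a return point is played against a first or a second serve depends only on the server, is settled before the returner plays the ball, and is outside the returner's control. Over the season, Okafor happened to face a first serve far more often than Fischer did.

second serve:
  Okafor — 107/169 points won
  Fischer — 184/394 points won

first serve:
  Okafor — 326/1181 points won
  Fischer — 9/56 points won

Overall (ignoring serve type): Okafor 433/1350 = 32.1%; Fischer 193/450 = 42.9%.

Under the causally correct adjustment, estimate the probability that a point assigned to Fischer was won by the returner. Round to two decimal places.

Within every serve type level Okafor has the higher rate, yet pooled Fischer does — Simpson's reversal.
Serve type is set before the player has any effect — it is not caused by the player — and it independently drives the outcome. That makes it a confounder, so the causal comparison is within serve type levels.
Standardising Fischer to the population serve type mix: 0.313·184/394 + 0.687·9/56 = 0.257.

0.26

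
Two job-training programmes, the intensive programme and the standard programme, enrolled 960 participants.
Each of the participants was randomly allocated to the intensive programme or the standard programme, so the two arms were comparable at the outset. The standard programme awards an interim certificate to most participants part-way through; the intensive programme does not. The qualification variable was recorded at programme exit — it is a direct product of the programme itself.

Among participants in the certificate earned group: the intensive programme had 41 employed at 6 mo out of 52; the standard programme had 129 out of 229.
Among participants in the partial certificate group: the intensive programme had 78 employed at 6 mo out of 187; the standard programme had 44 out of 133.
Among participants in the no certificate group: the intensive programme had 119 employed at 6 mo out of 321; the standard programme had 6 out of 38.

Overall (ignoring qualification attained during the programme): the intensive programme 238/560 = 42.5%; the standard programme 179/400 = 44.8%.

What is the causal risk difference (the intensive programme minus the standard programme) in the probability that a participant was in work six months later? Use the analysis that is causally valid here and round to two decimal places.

-0.02

Qualification attained during the programme is downstream of the programme. One should not condition on a consequence of treatment, so the overall rates are the right comparison.
The causal difference is the pooled difference: 0.425 − 0.448 = -0.022.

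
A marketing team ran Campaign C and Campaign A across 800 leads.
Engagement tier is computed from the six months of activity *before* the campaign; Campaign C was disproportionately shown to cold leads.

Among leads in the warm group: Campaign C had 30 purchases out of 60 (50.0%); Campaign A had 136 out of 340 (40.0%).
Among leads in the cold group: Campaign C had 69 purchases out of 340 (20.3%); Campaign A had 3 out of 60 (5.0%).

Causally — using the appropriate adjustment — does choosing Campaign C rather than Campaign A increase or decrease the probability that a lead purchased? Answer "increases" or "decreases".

Engagement tier satisfies the back-door criterion: it is not a descendant of the campaign, and it blocks the spurious path from campaign to outcome. Adjusting for it (i.e., using the within-engagement tier rates) gives the causal effect.
Within each level — warm: 50.0% vs 40.0%; cold: 20.3% vs 5.0% — Campaign C is higher every time.

increases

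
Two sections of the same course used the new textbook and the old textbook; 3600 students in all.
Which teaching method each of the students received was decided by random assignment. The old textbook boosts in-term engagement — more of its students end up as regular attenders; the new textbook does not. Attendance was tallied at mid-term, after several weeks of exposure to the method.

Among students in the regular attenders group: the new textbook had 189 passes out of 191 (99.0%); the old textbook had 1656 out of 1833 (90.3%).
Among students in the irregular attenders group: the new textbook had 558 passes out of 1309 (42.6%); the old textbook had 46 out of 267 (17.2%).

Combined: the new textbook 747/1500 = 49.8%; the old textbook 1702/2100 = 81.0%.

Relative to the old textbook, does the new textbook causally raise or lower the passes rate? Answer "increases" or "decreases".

decreases

The stratified and pooled comparisons disagree (the new textbook wins within each mid-term attendance; the old textbook wins overall), so the answer turns on the causal role of mid-term attendance.
Mid-term attendance lies on the pathway teaching method → mid-term attendance → outcome, so adjusting for it blocks the indirect effect. For the total causal effect of teaching method, use the unadjusted pooled rates.
Pooled: the new textbook 49.8% vs the old textbook 81.0%; the old textbook is higher overall.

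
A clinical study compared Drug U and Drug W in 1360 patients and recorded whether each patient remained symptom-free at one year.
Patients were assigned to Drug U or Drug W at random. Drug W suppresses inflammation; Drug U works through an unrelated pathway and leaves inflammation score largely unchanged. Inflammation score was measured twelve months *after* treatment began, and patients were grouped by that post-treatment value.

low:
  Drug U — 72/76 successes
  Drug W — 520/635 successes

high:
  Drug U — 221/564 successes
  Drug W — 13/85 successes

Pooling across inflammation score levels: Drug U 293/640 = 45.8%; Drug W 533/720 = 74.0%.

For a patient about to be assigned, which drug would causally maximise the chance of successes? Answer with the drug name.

Drug U is higher inside every inflammation score stratum but Drug W is higher in aggregate. Whether to stratify depends on how inflammation score relates to the drug.
Inflammation score lies on the pathway drug → inflammation score → outcome, so adjusting for it blocks the indirect effect. For the total causal effect of drug, use the unadjusted pooled rates.
Pooled: Drug U 45.8% vs Drug W 74.0%; Drug W is higher overall.

Drug W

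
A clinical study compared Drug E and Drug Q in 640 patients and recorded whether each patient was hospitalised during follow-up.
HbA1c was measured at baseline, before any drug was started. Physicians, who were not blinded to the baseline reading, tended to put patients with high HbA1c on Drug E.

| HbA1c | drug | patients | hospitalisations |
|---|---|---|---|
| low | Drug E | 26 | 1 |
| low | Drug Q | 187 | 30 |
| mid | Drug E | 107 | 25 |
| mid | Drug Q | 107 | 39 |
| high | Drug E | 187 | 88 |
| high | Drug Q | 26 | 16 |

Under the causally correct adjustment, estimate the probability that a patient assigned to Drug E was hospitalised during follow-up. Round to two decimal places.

HbA1c is set before the drug has any effect — it is not caused by the drug — and it independently drives the outcome. That makes it a confounder, so the causal comparison is within HbA1c levels.
Standardising Drug E to the population HbA1c mix: 0.333·1/26 + 0.334·25/107 + 0.333·88/187 = 0.248.

0.25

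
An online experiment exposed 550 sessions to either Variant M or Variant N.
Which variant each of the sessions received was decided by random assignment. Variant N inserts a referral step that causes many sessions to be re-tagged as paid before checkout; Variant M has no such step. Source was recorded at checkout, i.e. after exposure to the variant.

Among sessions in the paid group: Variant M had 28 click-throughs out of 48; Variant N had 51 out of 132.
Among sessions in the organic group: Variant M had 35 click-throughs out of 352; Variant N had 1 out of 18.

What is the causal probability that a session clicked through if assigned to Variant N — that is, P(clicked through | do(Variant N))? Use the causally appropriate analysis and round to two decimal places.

0.35

Because the variant influences traffic source, traffic source is a post-treatment mediator, not a confounder. Stratifying on it would bias the estimate; the causal effect is the crude pooled difference.
So P(outcome | do(Variant N)) is just the pooled rate for Variant N: 52/150 = 0.347.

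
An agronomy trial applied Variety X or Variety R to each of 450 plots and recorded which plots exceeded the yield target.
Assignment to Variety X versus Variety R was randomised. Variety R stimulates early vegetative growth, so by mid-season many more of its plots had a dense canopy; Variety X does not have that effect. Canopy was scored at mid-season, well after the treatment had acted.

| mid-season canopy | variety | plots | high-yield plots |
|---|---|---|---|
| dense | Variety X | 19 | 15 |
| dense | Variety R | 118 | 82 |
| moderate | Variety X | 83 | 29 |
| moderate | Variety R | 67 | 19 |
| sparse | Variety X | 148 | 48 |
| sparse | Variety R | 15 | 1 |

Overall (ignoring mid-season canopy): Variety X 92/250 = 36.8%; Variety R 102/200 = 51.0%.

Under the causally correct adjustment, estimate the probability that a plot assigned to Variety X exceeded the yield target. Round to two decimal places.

Within every mid-season canopy level Variety X has the higher rate, yet pooled Variety R does — Simpson's reversal.
Mid-season canopy is recorded after the variety and is itself shifted by it — it sits on the causal path from variety to outcome. Conditioning on a mediator would strip out part of the effect we want; the pooled comparison gives the total causal effect.
So P(outcome | do(Variety X)) is just the pooled rate for Variety X: 92/250 = 0.368.

0.37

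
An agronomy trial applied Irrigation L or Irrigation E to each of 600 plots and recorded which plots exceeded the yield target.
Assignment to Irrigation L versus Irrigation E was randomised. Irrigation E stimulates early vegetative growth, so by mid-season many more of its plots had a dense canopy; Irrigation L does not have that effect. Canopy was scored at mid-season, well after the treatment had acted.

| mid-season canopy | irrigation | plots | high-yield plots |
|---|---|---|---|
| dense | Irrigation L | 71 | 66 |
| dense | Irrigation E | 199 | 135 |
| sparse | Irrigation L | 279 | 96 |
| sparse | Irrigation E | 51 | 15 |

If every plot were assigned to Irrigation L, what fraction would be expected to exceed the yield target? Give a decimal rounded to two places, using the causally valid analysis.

0.46

The stratified and pooled comparisons disagree (Irrigation L wins within each mid-season canopy; Irrigation E wins overall), so the answer turns on the causal role of mid-season canopy.
Mid-season canopy is recorded after the irrigation and is itself shifted by it — it sits on the causal path from irrigation to outcome. Conditioning on a mediator would strip out part of the effect we want; the pooled comparison gives the total causal effect.
So P(outcome | do(Irrigation L)) is just the pooled rate for Irrigation L: 162/350 = 0.463.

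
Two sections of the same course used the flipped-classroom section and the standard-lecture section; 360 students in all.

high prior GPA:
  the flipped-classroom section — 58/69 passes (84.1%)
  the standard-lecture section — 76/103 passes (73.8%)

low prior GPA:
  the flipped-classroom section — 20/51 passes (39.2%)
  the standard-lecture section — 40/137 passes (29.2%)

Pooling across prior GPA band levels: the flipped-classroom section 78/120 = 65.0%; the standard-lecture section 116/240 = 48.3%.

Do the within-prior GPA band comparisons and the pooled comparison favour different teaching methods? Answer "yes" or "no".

Within each prior GPA band level (high prior GPA 84.1% vs 73.8%; low prior GPA 39.2% vs 29.2%), the flipped-classroom section has the higher rate every time. Pooled: 65.0% vs 48.3% — the flipped-classroom section has the higher rate overall. They agree.

no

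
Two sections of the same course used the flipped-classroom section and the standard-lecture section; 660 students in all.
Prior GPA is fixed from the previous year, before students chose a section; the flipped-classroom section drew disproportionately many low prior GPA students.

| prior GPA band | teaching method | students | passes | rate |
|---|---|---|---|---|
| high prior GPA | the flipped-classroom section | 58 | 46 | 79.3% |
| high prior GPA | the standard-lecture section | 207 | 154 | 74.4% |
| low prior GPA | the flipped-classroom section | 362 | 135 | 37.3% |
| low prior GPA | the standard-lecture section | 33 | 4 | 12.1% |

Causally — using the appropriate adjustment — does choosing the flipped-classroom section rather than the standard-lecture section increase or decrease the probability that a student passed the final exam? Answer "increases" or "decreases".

increases

The prior GPA band-specific comparison favours the flipped-classroom section throughout, but the pooled figures favour the standard-lecture section. The question is whether to condition on prior GPA band.
Since prior GPA band is a pre-existing factor (not a product of the teaching method) and it affects the outcome on its own, it is a confounder. The stratified rates, not the pooled rate, identify the causal effect.
Within each level — high prior GPA: 79.3% vs 74.4%; low prior GPA: 37.3% vs 12.1% — the flipped-classroom section is higher every time.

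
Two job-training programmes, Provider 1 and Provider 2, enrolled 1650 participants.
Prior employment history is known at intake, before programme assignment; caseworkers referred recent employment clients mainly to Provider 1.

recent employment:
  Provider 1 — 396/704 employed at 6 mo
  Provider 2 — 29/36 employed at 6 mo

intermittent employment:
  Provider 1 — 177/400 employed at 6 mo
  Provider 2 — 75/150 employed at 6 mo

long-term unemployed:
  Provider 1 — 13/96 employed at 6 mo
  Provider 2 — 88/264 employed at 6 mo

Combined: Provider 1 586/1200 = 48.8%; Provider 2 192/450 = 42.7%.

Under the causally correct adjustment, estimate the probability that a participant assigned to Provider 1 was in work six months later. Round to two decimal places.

0.43

Prior employment history differs across programmes for reasons unrelated to any effect of the programme itself, and it separately predicts the outcome — a classic confounder. We must compare within prior employment history levels.
Standardising Provider 1 to the population prior employment history mix: 0.448·396/704 + 0.333·177/400 + 0.218·13/96 = 0.429.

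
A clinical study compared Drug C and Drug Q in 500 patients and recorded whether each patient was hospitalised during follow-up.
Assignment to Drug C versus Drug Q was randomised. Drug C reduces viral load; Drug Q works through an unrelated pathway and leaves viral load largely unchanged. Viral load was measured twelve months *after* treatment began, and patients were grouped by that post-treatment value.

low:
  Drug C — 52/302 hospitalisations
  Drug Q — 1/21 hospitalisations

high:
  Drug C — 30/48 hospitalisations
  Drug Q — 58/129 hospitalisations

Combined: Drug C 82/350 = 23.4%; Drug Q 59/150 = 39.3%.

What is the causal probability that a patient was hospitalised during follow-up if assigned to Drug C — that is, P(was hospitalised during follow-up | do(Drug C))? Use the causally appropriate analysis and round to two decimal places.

Drug Q is lower inside every viral load stratum but Drug C is lower in aggregate. Whether to stratify depends on how viral load relates to the drug.
Because the drug influences viral load, viral load is a post-treatment mediator, not a confounder. Stratifying on it would bias the estimate; the causal effect is the crude pooled difference.
So P(outcome | do(Drug C)) is just the pooled rate for Drug C: 82/350 = 0.234.

0.23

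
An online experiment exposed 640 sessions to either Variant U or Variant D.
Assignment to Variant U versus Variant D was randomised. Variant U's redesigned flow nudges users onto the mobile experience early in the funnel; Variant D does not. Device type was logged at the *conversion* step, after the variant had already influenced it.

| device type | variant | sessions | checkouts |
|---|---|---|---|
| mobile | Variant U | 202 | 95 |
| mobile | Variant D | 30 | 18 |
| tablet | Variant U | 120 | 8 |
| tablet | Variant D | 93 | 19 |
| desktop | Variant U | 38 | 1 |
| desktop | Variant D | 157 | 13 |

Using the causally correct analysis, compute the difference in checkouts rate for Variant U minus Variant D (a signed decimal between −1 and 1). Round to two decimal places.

Device type lies on the pathway variant → device type → outcome, so adjusting for it blocks the indirect effect. For the total causal effect of variant, use the unadjusted pooled rates.
The causal difference is the pooled difference: 0.289 − 0.179 = +0.110.

+0.11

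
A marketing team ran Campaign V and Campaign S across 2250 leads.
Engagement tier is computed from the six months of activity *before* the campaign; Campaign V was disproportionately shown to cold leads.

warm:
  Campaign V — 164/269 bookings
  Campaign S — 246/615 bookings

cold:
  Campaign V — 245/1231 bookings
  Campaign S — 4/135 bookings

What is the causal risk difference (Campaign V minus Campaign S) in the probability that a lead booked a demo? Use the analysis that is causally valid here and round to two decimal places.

+0.19

Since engagement tier is a pre-existing factor (not a product of the campaign) and it affects the outcome on its own, it is a confounder. The stratified rates, not the pooled rate, identify the causal effect.
Adjusting over the population distribution of engagement tier: 0.393·(0.610−0.400) + 0.607·(0.199−0.030) = +0.185.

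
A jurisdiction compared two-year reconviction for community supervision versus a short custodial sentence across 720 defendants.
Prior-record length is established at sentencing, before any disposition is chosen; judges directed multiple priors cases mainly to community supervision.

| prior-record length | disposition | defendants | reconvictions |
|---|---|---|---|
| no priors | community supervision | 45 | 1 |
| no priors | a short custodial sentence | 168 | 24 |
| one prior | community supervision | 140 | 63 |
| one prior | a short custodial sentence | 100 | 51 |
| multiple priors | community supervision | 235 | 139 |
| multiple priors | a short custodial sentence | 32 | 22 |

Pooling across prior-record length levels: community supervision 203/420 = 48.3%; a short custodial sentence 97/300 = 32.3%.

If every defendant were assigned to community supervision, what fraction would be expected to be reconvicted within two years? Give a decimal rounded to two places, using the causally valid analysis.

The prior-record length-specific comparison favours community supervision throughout, but the pooled figures favour a short custodial sentence. The question is whether to condition on prior-record length.
Prior-record length satisfies the back-door criterion: it is not a descendant of the disposition, and it blocks the spurious path from disposition to outcome. Adjusting for it (i.e., using the within-prior-record length rates) gives the causal effect.
Standardising community supervision to the population prior-record length mix: 0.296·1/45 + 0.333·63/140 + 0.371·139/235 = 0.376.

0.38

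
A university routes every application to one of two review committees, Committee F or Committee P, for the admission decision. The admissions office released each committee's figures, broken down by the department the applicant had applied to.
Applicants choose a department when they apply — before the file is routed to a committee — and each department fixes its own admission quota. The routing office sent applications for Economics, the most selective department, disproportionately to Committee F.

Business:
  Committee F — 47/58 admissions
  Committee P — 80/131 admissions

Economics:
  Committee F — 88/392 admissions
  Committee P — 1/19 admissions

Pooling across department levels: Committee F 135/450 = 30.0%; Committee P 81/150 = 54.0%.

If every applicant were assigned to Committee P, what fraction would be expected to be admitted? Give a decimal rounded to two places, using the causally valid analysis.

0.23

The department-specific comparison favours Committee F throughout, but the pooled figures favour Committee P. The question is whether to condition on department.
Department is set before the review committee has any effect — it is not caused by the review committee — and it independently drives the outcome. That makes it a confounder, so the causal comparison is within department levels.
Standardising Committee P to the population department mix: 0.315·80/131 + 0.685·1/19 = 0.228.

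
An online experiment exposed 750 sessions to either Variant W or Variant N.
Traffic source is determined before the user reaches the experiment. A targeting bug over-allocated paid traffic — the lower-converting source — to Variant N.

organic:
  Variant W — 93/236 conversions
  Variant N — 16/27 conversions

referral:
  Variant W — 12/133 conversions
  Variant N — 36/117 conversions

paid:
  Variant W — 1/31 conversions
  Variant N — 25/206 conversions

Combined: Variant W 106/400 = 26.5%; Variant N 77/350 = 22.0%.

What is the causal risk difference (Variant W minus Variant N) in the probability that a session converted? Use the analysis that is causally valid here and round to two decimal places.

-0.17

Since traffic source is a pre-existing factor (not a product of the variant) and it affects the outcome on its own, it is a confounder. The stratified rates, not the pooled rate, identify the causal effect.
Adjusting over the population distribution of traffic source: 0.351·(0.394−0.593) + 0.333·(0.090−0.308) + 0.316·(0.032−0.121) = -0.170.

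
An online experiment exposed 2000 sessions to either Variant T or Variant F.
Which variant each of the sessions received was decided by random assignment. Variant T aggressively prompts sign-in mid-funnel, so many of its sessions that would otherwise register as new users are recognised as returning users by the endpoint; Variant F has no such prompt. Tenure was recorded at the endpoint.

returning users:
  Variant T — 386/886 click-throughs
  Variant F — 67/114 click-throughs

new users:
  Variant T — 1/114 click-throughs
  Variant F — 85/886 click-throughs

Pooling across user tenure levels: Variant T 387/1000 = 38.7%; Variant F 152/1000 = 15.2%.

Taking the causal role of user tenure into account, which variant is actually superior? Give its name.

Variant T

User tenure here is a post-treatment variable shaped by the variant; conditioning on it would introduce bias rather than remove it. The overall comparison is the causal one.
Pooled: Variant T 38.7% vs Variant F 15.2%; Variant T is higher overall.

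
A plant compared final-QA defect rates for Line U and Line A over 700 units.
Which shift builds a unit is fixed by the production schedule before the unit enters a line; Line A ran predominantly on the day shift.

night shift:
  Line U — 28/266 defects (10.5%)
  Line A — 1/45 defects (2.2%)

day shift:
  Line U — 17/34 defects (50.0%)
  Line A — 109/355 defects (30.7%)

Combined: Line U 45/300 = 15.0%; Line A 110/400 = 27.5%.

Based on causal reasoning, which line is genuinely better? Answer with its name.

The stratified and pooled comparisons disagree (Line A wins within each shift; Line U wins overall), so the answer turns on the causal role of shift.
Shift differs across lines for reasons unrelated to any effect of the line itself, and it separately predicts the outcome — a classic confounder. We must compare within shift levels.
Within each level — night shift: 10.5% vs 2.2%; day shift: 50.0% vs 30.7% — Line A is lower every time.

Line A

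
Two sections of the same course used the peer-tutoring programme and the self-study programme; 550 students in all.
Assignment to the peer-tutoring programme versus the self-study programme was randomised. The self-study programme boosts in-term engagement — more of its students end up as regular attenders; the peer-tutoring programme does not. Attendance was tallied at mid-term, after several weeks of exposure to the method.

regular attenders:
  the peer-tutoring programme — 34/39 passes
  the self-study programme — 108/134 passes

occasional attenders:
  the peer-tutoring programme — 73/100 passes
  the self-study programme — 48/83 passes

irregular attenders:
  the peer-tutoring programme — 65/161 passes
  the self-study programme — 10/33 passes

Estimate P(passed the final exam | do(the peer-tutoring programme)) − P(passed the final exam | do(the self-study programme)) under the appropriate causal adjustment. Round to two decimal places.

Mid-term attendance lies on the pathway teaching method → mid-term attendance → outcome, so adjusting for it blocks the indirect effect. For the total causal effect of teaching method, use the unadjusted pooled rates.
The causal difference is the pooled difference: 0.573 − 0.664 = -0.091.

-0.09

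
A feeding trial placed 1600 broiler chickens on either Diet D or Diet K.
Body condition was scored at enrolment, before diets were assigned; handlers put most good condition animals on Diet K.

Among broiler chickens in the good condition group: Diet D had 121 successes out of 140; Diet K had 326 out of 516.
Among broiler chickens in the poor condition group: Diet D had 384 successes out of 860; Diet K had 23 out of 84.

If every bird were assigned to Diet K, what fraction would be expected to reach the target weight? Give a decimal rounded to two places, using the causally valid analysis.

0.42

Here starting body condition is a common cause — it drives both which diet a case falls under and the outcome. The crude comparison mixes populations; the stratum-specific rates are the causally relevant ones.
Standardising Diet K to the population starting body condition mix: 0.410·326/516 + 0.590·23/84 = 0.421.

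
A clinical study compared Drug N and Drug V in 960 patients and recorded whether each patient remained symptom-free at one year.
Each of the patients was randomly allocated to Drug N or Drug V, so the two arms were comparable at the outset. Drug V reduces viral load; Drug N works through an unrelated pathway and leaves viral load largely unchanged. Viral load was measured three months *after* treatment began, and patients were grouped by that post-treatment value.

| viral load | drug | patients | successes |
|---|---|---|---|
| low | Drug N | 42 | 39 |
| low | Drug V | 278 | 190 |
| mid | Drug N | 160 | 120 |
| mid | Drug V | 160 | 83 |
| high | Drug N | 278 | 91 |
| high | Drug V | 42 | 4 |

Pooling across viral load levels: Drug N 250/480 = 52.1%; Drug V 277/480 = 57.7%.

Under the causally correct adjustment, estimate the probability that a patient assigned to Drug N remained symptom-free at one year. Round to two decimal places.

Within every viral load level Drug N has the higher rate, yet pooled Drug V does — Simpson's reversal.
Viral load here is a post-treatment variable shaped by the drug; conditioning on it would introduce bias rather than remove it. The overall comparison is the causal one.
So P(outcome | do(Drug N)) is just the pooled rate for Drug N: 250/480 = 0.521.

0.52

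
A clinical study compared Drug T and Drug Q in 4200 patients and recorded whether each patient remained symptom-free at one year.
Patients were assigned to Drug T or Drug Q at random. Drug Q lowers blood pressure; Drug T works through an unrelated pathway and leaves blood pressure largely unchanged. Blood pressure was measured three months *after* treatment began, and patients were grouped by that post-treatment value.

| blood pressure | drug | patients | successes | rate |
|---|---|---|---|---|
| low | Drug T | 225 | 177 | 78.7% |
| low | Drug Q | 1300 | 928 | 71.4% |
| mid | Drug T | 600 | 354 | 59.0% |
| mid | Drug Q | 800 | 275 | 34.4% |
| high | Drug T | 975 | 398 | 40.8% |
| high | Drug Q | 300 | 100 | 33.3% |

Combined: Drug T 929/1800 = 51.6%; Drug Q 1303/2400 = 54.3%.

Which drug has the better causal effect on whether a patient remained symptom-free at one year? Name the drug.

Drug Q

The distribution of blood pressure is itself part of what the drug does — it is an intermediate outcome. Holding it fixed would remove that part of the effect; the total effect is the pooled difference.
Pooled: Drug T 51.6% vs Drug Q 54.3%; Drug Q is higher overall.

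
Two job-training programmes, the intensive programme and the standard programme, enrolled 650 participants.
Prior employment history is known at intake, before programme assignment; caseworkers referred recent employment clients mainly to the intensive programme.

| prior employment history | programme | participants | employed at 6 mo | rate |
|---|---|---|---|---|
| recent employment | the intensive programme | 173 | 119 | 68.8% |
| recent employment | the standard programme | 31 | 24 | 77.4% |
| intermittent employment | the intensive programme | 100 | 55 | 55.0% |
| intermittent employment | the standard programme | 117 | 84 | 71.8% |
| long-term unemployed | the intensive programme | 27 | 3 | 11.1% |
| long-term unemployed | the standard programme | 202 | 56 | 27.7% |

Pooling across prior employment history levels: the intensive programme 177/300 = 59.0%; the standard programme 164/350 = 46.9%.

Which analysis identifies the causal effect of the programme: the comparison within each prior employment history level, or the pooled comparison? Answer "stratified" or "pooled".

Within every prior employment history level the standard programme has the higher rate, yet pooled the intensive programme does — Simpson's reversal.
Prior employment history is set before the programme has any effect — it is not caused by the programme — and it independently drives the outcome. That makes it a confounder, so the causal comparison is within prior employment history levels.
Within each level — recent employment: 68.8% vs 77.4%; intermittent employment: 55.0% vs 71.8%; long-term unemployed: 11.1% vs 27.7% — the standard programme is higher every time.

stratified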